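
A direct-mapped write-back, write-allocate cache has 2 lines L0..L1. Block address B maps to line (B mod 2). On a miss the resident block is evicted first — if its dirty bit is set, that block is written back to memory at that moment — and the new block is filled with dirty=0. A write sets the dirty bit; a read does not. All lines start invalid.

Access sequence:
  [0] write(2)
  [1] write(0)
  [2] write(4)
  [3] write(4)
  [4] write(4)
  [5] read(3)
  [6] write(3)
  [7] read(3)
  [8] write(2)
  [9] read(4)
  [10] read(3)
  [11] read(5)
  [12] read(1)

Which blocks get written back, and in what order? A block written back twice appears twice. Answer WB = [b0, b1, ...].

WB = [2, 0, 4, 2, 3]

0: W B2 -> L0 miss  d=D]
1: W B0 -> L0 miss wb->B2  d=D]
2: W B4 -> L0 miss wb->B0  d=D]
3: W B4 -> L0 hit  d=D]
4: W B4 -> L0 hit  d=D]
5: R B3 -> L1 miss  d=-]
6: W B3 -> L1 hit  d=D]
7: R B3 -> L1 hit  d=D]
8: W B2 -> L0 miss wb->B4  d=D]
9: R B4 -> L0 miss wb->B2  d=-]
10: R B3 -> L1 hit  d=D]
11: R B5 -> L1 miss wb->B3  d=-]
12: R B1 -> L1 miss  d=-]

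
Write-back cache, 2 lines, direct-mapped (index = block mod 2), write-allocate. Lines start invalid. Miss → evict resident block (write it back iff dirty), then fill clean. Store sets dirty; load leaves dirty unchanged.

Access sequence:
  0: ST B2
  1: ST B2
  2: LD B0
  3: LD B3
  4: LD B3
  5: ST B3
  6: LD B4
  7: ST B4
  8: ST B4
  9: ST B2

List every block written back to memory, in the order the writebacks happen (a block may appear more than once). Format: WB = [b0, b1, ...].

0: W B2 -> L0 miss  d=D]
1: W B2 -> L0 hit  d=D]
2: R B0 -> L0 miss wb->B2  d=-]
3: R B3 -> L1 miss  d=-]
4: R B3 -> L1 hit  d=-]
5: W B3 -> L1 hit  d=D]
6: R B4 -> L0 miss  d=-]
7: W B4 -> L0 hit  d=D]
8: W B4 -> L0 hit  d=D]
9: W B2 -> L0 miss wb->B4  d=D]

WB = [2, 4]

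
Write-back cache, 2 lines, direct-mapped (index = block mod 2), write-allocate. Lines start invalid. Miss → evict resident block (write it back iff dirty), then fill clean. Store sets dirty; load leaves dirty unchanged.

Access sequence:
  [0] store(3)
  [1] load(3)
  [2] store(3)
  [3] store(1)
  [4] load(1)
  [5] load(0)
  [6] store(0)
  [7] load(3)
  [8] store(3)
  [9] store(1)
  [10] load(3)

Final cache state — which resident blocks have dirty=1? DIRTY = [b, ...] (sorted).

0: W B3 -> L1 miss  d=D]
1: R B3 -> L1 hit  d=D]
2: W B3 -> L1 hit  d=D]
3: W B1 -> L1 miss wb->B3  d=D]
4: R B1 -> L1 hit  d=D]
5: R B0 -> L0 miss  d=-]
6: W B0 -> L0 hit  d=D]
7: R B3 -> L1 miss wb->B1  d=-]
8: W B3 -> L1 hit  d=D]
9: W B1 -> L1 miss wb->B3  d=D]
10: R B3 -> L1 miss wb->B1  d=-]

DIRTY = [0]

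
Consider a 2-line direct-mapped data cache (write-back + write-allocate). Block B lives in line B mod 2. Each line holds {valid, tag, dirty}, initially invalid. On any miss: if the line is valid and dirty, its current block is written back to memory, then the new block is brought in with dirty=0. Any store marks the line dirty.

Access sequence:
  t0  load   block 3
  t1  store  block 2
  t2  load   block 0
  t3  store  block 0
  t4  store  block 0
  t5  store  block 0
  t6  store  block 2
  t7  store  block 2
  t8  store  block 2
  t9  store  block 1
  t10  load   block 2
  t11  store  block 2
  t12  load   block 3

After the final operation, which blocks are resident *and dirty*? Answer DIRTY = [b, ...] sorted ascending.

  0 | R B3 → L1 miss [-]
  1 | W B2 → L0 miss [D]
  2 | R B0 → L0 miss wb→B2 [-]
  3 | W B0 → L0 hit [D]
  4 | W B0 → L0 hit [D]
  5 | W B0 → L0 hit [D]
  6 | W B2 → L0 miss wb→B0 [D]
  7 | W B2 → L0 hit [D]
  8 | W B2 → L0 hit [D]
  9 | W B1 → L1 miss [D]
  10 | R B2 → L0 hit [D]
  11 | W B2 → L0 hit [D]
  12 | R B3 → L1 miss wb→B1 [-]

DIRTY = [2]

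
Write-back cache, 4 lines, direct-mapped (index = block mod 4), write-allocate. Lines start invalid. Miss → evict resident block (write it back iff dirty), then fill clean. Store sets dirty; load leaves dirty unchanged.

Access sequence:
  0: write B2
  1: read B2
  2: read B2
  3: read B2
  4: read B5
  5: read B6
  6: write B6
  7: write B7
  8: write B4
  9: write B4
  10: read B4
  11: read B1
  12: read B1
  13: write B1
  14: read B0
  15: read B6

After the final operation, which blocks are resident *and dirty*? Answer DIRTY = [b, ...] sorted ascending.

DIRTY = [1, 6, 7]

0: W B2 → L2 miss [D]
1: R B2 → L2 hit [D]
2: R B2 → L2 hit [D]
3: R B2 → L2 hit [D]
4: R B5 → L1 miss [-]
5: R B6 → L2 miss wb→B2 [-]
6: W B6 → L2 hit [D]
7: W B7 → L3 miss [D]
8: W B4 → L0 miss [D]
9: W B4 → L0 hit [D]
10: R B4 → L0 hit [D]
11: R B1 → L1 miss [-]
12: R B1 → L1 hit [-]
13: W B1 → L1 hit [D]
14: R B0 → L0 miss wb→B4 [-]
15: R B6 → L2 hit [D]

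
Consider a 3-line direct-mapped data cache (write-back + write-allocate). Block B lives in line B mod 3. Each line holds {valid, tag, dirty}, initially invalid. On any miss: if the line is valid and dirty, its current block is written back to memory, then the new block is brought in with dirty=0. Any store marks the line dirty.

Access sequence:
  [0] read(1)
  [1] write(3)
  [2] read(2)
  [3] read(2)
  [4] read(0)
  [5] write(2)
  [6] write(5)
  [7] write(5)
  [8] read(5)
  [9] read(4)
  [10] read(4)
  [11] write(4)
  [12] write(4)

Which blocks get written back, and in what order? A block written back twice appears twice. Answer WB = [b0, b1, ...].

WB = [3, 2]

  0 | R B1 → L1 miss [-]
  1 | W B3 → L0 miss [D]
  2 | R B2 → L2 miss [-]
  3 | R B2 → L2 hit [-]
  4 | R B0 → L0 miss wb→B3 [-]
  5 | W B2 → L2 hit [D]
  6 | W B5 → L2 miss wb→B2 [D]
  7 | W B5 → L2 hit [D]
  8 | R B5 → L2 hit [D]
  9 | R B4 → L1 miss [-]
  10 | R B4 → L1 hit [-]
  11 | W B4 → L1 hit [D]
  12 | W B4 → L1 hit [D]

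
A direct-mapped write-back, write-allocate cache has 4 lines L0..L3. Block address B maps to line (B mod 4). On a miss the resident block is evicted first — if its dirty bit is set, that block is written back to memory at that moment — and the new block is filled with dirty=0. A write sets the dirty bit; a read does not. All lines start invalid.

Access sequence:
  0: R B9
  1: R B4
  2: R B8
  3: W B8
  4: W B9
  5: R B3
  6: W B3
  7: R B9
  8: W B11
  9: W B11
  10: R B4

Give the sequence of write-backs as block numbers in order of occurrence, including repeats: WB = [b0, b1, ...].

WB = [3, 8]

0: R B9 -> L1 miss  d=-]
1: R B4 -> L0 miss  d=-]
2: R B8 -> L0 miss  d=-]
3: W B8 -> L0 hit  d=D]
4: W B9 -> L1 hit  d=D]
5: R B3 -> L3 miss  d=-]
6: W B3 -> L3 hit  d=D]
7: R B9 -> L1 hit  d=D]
8: W B11 -> L3 miss wb->B3  d=D]
9: W B11 -> L3 hit  d=D]
10: R B4 -> L0 miss wb->B8  d=-]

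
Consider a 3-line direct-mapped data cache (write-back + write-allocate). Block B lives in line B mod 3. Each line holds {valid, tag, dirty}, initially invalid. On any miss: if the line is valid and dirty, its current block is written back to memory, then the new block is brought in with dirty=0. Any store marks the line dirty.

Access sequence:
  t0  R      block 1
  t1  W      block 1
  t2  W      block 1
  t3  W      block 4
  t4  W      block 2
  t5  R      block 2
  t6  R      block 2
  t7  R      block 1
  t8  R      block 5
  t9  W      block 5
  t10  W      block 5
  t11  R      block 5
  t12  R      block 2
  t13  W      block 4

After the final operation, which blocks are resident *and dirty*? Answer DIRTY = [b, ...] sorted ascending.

0: R B1 -> L1 miss  d=-]
1: W B1 -> L1 hit  d=D]
2: W B1 -> L1 hit  d=D]
3: W B4 -> L1 miss wb->B1  d=D]
4: W B2 -> L2 miss  d=D]
5: R B2 -> L2 hit  d=D]
6: R B2 -> L2 hit  d=D]
7: R B1 -> L1 miss wb->B4  d=-]
8: R B5 -> L2 miss wb->B2  d=-]
9: W B5 -> L2 hit  d=D]
10: W B5 -> L2 hit  d=D]
11: R B5 -> L2 hit  d=D]
12: R B2 -> L2 miss wb->B5  d=-]
13: W B4 -> L1 miss  d=D]

DIRTY = [4]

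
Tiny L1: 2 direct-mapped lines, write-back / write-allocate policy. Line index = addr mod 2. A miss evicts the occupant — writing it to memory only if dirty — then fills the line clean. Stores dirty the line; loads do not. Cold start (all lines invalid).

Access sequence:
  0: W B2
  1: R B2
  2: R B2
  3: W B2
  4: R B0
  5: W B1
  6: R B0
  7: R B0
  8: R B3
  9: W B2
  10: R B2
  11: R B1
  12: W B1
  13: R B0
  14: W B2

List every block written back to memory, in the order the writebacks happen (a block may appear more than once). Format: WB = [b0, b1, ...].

WB = [2, 1, 2]

0: W B2 -> L0 miss  d=D]
1: R B2 -> L0 hit  d=D]
2: R B2 -> L0 hit  d=D]
3: W B2 -> L0 hit  d=D]
4: R B0 -> L0 miss wb->B2  d=-]
5: W B1 -> L1 miss  d=D]
6: R B0 -> L0 hit  d=-]
7: R B0 -> L0 hit  d=-]
8: R B3 -> L1 miss wb->B1  d=-]
9: W B2 -> L0 miss  d=D]
10: R B2 -> L0 hit  d=D]
11: R B1 -> L1 miss  d=-]
12: W B1 -> L1 hit  d=D]
13: R B0 -> L0 miss wb->B2  d=-]
14: W B2 -> L0 miss  d=D]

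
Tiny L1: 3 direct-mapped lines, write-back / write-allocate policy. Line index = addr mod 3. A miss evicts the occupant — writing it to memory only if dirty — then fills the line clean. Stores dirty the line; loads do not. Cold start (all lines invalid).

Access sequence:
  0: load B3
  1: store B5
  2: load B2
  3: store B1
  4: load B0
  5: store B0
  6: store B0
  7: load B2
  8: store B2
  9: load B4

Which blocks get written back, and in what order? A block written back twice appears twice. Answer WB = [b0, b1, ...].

WB = [5, 1]

  0 | R B3 → L0 miss [-]
  1 | W B5 → L2 miss [D]
  2 | R B2 → L2 miss wb→B5 [-]
  3 | W B1 → L1 miss [D]
  4 | R B0 → L0 miss [-]
  5 | W B0 → L0 hit [D]
  6 | W B0 → L0 hit [D]
  7 | R B2 → L2 hit [-]
  8 | W B2 → L2 hit [D]
  9 | R B4 → L1 miss wb→B1 [-]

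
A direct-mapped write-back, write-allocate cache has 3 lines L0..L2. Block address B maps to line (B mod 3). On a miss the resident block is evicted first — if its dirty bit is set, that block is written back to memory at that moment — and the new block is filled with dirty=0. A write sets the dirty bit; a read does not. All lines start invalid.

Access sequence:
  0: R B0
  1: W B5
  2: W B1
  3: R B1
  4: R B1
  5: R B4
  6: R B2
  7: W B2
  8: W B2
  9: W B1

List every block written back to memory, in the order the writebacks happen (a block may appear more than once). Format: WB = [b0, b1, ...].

0: R B0 -> L0 miss  d=-]
1: W B5 -> L2 miss  d=D]
2: W B1 -> L1 miss  d=D]
3: R B1 -> L1 hit  d=D]
4: R B1 -> L1 hit  d=D]
5: R B4 -> L1 miss wb->B1  d=-]
6: R B2 -> L2 miss wb->B5  d=-]
7: W B2 -> L2 hit  d=D]
8: W B2 -> L2 hit  d=D]
9: W B1 -> L1 miss  d=D]

WB = [1, 5]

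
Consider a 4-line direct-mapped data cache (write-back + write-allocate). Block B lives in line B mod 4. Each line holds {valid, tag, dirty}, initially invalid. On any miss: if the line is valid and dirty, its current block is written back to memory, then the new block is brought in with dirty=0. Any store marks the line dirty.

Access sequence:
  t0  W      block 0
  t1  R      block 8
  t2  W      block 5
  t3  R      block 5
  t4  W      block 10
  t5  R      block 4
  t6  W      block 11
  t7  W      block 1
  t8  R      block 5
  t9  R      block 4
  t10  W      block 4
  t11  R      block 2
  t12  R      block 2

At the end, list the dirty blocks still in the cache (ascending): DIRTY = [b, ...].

0: W B0 → L0 miss [D]
1: R B8 → L0 miss wb→B0 [-]
2: W B5 → L1 miss [D]
3: R B5 → L1 hit [D]
4: W B10 → L2 miss [D]
5: R B4 → L0 miss [-]
6: W B11 → L3 miss [D]
7: W B1 → L1 miss wb→B5 [D]
8: R B5 → L1 miss wb→B1 [-]
9: R B4 → L0 hit [-]
10: W B4 → L0 hit [D]
11: R B2 → L2 miss wb→B10 [-]
12: R B2 → L2 hit [-]

DIRTY = [4, 11]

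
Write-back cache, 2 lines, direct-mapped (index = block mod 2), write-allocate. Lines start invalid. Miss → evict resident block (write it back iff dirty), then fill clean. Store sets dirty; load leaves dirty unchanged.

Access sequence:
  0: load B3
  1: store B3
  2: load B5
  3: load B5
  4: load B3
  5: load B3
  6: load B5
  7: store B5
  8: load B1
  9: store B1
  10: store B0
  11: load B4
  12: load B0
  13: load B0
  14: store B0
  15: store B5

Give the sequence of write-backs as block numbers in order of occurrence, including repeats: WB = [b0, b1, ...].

0: R B3 -> L1 miss  d=-]
1: W B3 -> L1 hit  d=D]
2: R B5 -> L1 miss wb->B3  d=-]
3: R B5 -> L1 hit  d=-]
4: R B3 -> L1 miss  d=-]
5: R B3 -> L1 hit  d=-]
6: R B5 -> L1 miss  d=-]
7: W B5 -> L1 hit  d=D]
8: R B1 -> L1 miss wb->B5  d=-]
9: W B1 -> L1 hit  d=D]
10: W B0 -> L0 miss  d=D]
11: R B4 -> L0 miss wb->B0  d=-]
12: R B0 -> L0 miss  d=-]
13: R B0 -> L0 hit  d=-]
14: W B0 -> L0 hit  d=D]
15: W B5 -> L1 miss wb->B1  d=D]

WB = [3, 5, 0, 1]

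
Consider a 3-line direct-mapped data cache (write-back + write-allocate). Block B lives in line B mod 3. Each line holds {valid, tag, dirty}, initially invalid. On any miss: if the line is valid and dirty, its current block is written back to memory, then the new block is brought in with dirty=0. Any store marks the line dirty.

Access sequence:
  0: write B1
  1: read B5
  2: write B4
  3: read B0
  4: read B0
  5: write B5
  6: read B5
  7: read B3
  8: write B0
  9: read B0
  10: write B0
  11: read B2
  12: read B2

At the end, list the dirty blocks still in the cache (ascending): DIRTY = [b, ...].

DIRTY = [0, 4]

  0 | W B1 → L1 miss [D]
  1 | R B5 → L2 miss [-]
  2 | W B4 → L1 miss wb→B1 [D]
  3 | R B0 → L0 miss [-]
  4 | R B0 → L0 hit [-]
  5 | W B5 → L2 hit [D]
  6 | R B5 → L2 hit [D]
  7 | R B3 → L0 miss [-]
  8 | W B0 → L0 miss [D]
  9 | R B0 → L0 hit [D]
  10 | W B0 → L0 hit [D]
  11 | R B2 → L2 miss wb→B5 [-]
  12 | R B2 → L2 hit [-]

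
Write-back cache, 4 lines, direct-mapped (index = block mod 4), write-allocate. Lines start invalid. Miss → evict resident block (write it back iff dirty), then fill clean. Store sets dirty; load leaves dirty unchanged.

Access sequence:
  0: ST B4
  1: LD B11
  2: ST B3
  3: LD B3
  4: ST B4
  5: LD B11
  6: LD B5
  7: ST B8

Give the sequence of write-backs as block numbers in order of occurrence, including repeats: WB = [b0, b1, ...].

WB = [3, 4]

  0 | W B4 → L0 miss [D]
  1 | R B11 → L3 miss [-]
  2 | W B3 → L3 miss [D]
  3 | R B3 → L3 hit [D]
  4 | W B4 → L0 hit [D]
  5 | R B11 → L3 miss wb→B3 [-]
  6 | R B5 → L1 miss [-]
  7 | W B8 → L0 miss wb→B4 [D]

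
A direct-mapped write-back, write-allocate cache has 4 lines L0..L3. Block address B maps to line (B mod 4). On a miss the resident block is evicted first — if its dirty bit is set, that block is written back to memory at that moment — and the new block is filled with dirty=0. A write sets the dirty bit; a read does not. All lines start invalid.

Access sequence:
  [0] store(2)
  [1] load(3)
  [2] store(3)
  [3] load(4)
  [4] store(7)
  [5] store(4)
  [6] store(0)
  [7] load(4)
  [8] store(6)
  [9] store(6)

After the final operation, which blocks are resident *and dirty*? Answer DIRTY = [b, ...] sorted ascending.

0: W B2 → L2 miss [D]
1: R B3 → L3 miss [-]
2: W B3 → L3 hit [D]
3: R B4 → L0 miss [-]
4: W B7 → L3 miss wb→B3 [D]
5: W B4 → L0 hit [D]
6: W B0 → L0 miss wb→B4 [D]
7: R B4 → L0 miss wb→B0 [-]
8: W B6 → L2 miss wb→B2 [D]
9: W B6 → L2 hit [D]

DIRTY = [6, 7]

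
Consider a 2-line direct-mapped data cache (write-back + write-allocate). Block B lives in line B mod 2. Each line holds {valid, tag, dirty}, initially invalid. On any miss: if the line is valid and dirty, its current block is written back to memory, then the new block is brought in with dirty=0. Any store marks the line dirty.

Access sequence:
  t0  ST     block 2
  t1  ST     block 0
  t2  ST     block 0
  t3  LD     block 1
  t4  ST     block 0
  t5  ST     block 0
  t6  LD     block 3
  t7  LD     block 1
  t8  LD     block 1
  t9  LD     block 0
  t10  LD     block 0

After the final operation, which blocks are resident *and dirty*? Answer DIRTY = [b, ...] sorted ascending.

0: W B2 → L0 miss [D]
1: W B0 → L0 miss wb→B2 [D]
2: W B0 → L0 hit [D]
3: R B1 → L1 miss [-]
4: W B0 → L0 hit [D]
5: W B0 → L0 hit [D]
6: R B3 → L1 miss [-]
7: R B1 → L1 miss [-]
8: R B1 → L1 hit [-]
9: R B0 → L0 hit [D]
10: R B0 → L0 hit [D]

DIRTY = [0]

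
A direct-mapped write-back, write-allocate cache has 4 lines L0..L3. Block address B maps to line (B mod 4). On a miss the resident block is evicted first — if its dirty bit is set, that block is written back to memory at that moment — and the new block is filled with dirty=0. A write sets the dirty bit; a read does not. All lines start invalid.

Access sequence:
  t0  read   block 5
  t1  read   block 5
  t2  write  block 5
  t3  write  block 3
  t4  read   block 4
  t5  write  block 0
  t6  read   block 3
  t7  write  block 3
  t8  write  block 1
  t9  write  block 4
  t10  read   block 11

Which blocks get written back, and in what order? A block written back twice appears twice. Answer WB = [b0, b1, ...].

0: R B5 -> L1 miss  d=-]
1: R B5 -> L1 hit  d=-]
2: W B5 -> L1 hit  d=D]
3: W B3 -> L3 miss  d=D]
4: R B4 -> L0 miss  d=-]
5: W B0 -> L0 miss  d=D]
6: R B3 -> L3 hit  d=D]
7: W B3 -> L3 hit  d=D]
8: W B1 -> L1 miss wb->B5  d=D]
9: W B4 -> L0 miss wb->B0  d=D]
10: R B11 -> L3 miss wb->B3  d=-]

WB = [5, 0, 3]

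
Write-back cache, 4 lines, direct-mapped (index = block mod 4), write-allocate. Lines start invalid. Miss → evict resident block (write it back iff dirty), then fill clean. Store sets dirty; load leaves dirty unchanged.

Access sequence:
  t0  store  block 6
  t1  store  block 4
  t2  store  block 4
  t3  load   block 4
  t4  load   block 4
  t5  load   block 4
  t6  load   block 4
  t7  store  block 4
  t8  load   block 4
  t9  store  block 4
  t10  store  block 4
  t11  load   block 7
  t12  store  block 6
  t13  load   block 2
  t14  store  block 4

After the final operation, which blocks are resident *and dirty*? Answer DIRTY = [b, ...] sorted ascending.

0: W B6 -> L2 miss  d=D]
1: W B4 -> L0 miss  d=D]
2: W B4 -> L0 hit  d=D]
3: R B4 -> L0 hit  d=D]
4: R B4 -> L0 hit  d=D]
5: R B4 -> L0 hit  d=D]
6: R B4 -> L0 hit  d=D]
7: W B4 -> L0 hit  d=D]
8: R B4 -> L0 hit  d=D]
9: W B4 -> L0 hit  d=D]
10: W B4 -> L0 hit  d=D]
11: R B7 -> L3 miss  d=-]
12: W B6 -> L2 hit  d=D]
13: R B2 -> L2 miss wb->B6  d=-]
14: W B4 -> L0 hit  d=D]

DIRTY = [4]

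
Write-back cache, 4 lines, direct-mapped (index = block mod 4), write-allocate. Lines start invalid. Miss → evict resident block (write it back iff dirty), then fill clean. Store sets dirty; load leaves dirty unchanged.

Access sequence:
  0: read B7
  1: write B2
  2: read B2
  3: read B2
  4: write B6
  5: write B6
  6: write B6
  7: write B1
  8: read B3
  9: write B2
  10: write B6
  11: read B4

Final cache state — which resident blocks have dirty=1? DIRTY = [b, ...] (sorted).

DIRTY = [1, 6]

0: R B7 → L3 miss [-]
1: W B2 → L2 miss [D]
2: R B2 → L2 hit [D]
3: R B2 → L2 hit [D]
4: W B6 → L2 miss wb→B2 [D]
5: W B6 → L2 hit [D]
6: W B6 → L2 hit [D]
7: W B1 → L1 miss [D]
8: R B3 → L3 miss [-]
9: W B2 → L2 miss wb→B6 [D]
10: W B6 → L2 miss wb→B2 [D]
11: R B4 → L0 miss [-]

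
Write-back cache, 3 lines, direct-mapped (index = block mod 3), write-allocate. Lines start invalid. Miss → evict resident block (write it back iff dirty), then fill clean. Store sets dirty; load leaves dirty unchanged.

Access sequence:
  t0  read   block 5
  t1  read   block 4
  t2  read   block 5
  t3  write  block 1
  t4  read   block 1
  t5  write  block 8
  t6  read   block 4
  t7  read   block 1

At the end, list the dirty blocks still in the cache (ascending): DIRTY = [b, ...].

DIRTY = [8]

  0 | R B5 → L2 miss [-]
  1 | R B4 → L1 miss [-]
  2 | R B5 → L2 hit [-]
  3 | W B1 → L1 miss [D]
  4 | R B1 → L1 hit [D]
  5 | W B8 → L2 miss [D]
  6 | R B4 → L1 miss wb→B1 [-]
  7 | R B1 → L1 miss [-]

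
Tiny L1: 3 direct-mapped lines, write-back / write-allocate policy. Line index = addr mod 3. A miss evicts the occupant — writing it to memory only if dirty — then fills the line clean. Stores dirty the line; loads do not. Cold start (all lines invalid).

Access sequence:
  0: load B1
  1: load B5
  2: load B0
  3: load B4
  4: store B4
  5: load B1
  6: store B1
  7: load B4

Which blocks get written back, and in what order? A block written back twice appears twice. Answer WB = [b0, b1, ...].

WB = [4, 1]

0: R B1 → L1 miss [-]
1: R B5 → L2 miss [-]
2: R B0 → L0 miss [-]
3: R B4 → L1 miss [-]
4: W B4 → L1 hit [D]
5: R B1 → L1 miss wb→B4 [-]
6: W B1 → L1 hit [D]
7: R B4 → L1 miss wb→B1 [-]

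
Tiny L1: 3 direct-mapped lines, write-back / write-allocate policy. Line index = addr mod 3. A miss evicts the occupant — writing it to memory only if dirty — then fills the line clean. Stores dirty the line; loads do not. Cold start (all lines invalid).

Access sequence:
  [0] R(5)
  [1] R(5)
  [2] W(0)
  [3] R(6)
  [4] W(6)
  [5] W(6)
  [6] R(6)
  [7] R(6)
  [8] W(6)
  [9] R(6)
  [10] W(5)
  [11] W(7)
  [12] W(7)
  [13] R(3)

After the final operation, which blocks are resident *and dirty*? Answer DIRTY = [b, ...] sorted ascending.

0: R B5 → L2 miss [-]
1: R B5 → L2 hit [-]
2: W B0 → L0 miss [D]
3: R B6 → L0 miss wb→B0 [-]
4: W B6 → L0 hit [D]
5: W B6 → L0 hit [D]
6: R B6 → L0 hit [D]
7: R B6 → L0 hit [D]
8: W B6 → L0 hit [D]
9: R B6 → L0 hit [D]
10: W B5 → L2 hit [D]
11: W B7 → L1 miss [D]
12: W B7 → L1 hit [D]
13: R B3 → L0 miss wb→B6 [-]

DIRTY = [5, 7]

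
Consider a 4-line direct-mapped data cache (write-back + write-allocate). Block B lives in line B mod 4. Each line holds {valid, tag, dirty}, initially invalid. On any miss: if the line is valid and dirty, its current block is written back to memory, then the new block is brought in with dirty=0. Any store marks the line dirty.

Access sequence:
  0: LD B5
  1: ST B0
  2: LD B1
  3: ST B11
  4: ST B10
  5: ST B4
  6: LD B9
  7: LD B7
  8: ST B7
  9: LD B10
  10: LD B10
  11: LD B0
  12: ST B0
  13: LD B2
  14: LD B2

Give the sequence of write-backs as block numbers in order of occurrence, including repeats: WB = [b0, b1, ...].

WB = [0, 11, 4, 10]

  0 | R B5 → L1 miss [-]
  1 | W B0 → L0 miss [D]
  2 | R B1 → L1 miss [-]
  3 | W B11 → L3 miss [D]
  4 | W B10 → L2 miss [D]
  5 | W B4 → L0 miss wb→B0 [D]
  6 | R B9 → L1 miss [-]
  7 | R B7 → L3 miss wb→B11 [-]
  8 | W B7 → L3 hit [D]
  9 | R B10 → L2 hit [D]
  10 | R B10 → L2 hit [D]
  11 | R B0 → L0 miss wb→B4 [-]
  12 | W B0 → L0 hit [D]
  13 | R B2 → L2 miss wb→B10 [-]
  14 | R B2 → L2 hit [-]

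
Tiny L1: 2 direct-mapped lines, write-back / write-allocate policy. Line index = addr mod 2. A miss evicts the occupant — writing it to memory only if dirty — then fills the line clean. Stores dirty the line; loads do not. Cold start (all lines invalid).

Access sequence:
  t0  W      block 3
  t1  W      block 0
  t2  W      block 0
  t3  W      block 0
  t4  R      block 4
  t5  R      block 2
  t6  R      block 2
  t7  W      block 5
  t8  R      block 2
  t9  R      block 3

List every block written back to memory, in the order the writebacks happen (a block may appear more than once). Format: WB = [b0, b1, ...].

  0 | W B3 → L1 miss [D]
  1 | W B0 → L0 miss [D]
  2 | W B0 → L0 hit [D]
  3 | W B0 → L0 hit [D]
  4 | R B4 → L0 miss wb→B0 [-]
  5 | R B2 → L0 miss [-]
  6 | R B2 → L0 hit [-]
  7 | W B5 → L1 miss wb→B3 [D]
  8 | R B2 → L0 hit [-]
  9 | R B3 → L1 miss wb→B5 [-]

WB = [0, 3, 5]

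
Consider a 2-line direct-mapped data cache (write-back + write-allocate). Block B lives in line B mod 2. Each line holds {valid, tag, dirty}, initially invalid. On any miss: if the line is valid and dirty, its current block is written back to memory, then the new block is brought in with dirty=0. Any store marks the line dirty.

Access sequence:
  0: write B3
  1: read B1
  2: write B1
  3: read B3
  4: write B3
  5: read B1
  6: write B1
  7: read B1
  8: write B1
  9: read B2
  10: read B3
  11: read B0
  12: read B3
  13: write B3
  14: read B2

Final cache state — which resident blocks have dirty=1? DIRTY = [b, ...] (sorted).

0: W B3 → L1 miss [D]
1: R B1 → L1 miss wb→B3 [-]
2: W B1 → L1 hit [D]
3: R B3 → L1 miss wb→B1 [-]
4: W B3 → L1 hit [D]
5: R B1 → L1 miss wb→B3 [-]
6: W B1 → L1 hit [D]
7: R B1 → L1 hit [D]
8: W B1 → L1 hit [D]
9: R B2 → L0 miss [-]
10: R B3 → L1 miss wb→B1 [-]
11: R B0 → L0 miss [-]
12: R B3 → L1 hit [-]
13: W B3 → L1 hit [D]
14: R B2 → L0 miss [-]

DIRTY = [3]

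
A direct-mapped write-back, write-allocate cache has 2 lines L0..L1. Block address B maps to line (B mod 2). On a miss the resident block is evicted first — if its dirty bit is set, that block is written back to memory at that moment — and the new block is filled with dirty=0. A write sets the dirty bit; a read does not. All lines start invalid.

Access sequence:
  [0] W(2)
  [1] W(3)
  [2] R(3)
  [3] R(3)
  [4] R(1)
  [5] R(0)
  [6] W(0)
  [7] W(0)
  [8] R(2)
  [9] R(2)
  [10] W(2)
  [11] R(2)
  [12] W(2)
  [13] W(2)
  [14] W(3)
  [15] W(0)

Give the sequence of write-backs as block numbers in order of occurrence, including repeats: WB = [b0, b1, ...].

WB = [3, 2, 0, 2]

  0 | W B2 → L0 miss [D]
  1 | W B3 → L1 miss [D]
  2 | R B3 → L1 hit [D]
  3 | R B3 → L1 hit [D]
  4 | R B1 → L1 miss wb→B3 [-]
  5 | R B0 → L0 miss wb→B2 [-]
  6 | W B0 → L0 hit [D]
  7 | W B0 → L0 hit [D]
  8 | R B2 → L0 miss wb→B0 [-]
  9 | R B2 → L0 hit [-]
  10 | W B2 → L0 hit [D]
  11 | R B2 → L0 hit [D]
  12 | W B2 → L0 hit [D]
  13 | W B2 → L0 hit [D]
  14 | W B3 → L1 miss [D]
  15 | W B0 → L0 miss wb→B2 [D]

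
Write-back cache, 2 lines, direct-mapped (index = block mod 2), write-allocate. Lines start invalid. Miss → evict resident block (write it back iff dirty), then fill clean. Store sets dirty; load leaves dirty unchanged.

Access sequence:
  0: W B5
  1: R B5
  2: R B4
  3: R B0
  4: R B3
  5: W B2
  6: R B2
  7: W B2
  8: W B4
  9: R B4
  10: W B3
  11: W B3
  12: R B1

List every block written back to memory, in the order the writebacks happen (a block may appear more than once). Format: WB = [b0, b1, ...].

WB = [5, 2, 3]

0: W B5 → L1 miss [D]
1: R B5 → L1 hit [D]
2: R B4 → L0 miss [-]
3: R B0 → L0 miss [-]
4: R B3 → L1 miss wb→B5 [-]
5: W B2 → L0 miss [D]
6: R B2 → L0 hit [D]
7: W B2 → L0 hit [D]
8: W B4 → L0 miss wb→B2 [D]
9: R B4 → L0 hit [D]
10: W B3 → L1 hit [D]
11: W B3 → L1 hit [D]
12: R B1 → L1 miss wb→B3 [-]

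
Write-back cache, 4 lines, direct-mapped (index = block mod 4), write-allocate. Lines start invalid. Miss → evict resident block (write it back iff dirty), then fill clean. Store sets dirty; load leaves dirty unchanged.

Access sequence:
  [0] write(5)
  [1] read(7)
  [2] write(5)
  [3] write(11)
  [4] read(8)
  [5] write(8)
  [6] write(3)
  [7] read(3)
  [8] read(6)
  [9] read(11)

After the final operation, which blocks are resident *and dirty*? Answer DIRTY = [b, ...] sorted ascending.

DIRTY = [5, 8]

  0 | W B5 → L1 miss [D]
  1 | R B7 → L3 miss [-]
  2 | W B5 → L1 hit [D]
  3 | W B11 → L3 miss [D]
  4 | R B8 → L0 miss [-]
  5 | W B8 → L0 hit [D]
  6 | W B3 → L3 miss wb→B11 [D]
  7 | R B3 → L3 hit [D]
  8 | R B6 → L2 miss [-]
  9 | R B11 → L3 miss wb→B3 [-]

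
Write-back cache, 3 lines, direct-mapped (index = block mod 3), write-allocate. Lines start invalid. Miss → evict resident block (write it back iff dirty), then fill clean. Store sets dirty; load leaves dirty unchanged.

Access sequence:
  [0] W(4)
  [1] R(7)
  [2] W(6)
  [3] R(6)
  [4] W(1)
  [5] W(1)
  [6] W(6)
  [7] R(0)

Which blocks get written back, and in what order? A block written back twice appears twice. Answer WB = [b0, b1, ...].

  0 | W B4 → L1 miss [D]
  1 | R B7 → L1 miss wb→B4 [-]
  2 | W B6 → L0 miss [D]
  3 | R B6 → L0 hit [D]
  4 | W B1 → L1 miss [D]
  5 | W B1 → L1 hit [D]
  6 | W B6 → L0 hit [D]
  7 | R B0 → L0 miss wb→B6 [-]

WB = [4, 6]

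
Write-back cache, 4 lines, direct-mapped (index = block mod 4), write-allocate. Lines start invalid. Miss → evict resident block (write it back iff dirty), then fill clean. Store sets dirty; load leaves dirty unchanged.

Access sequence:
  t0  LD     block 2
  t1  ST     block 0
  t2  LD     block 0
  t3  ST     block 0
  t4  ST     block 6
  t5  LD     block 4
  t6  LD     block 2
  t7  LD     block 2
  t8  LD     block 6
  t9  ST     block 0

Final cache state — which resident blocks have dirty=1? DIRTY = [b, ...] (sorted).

0: R B2 -> L2 miss  d=-]
1: W B0 -> L0 miss  d=D]
2: R B0 -> L0 hit  d=D]
3: W B0 -> L0 hit  d=D]
4: W B6 -> L2 miss  d=D]
5: R B4 -> L0 miss wb->B0  d=-]
6: R B2 -> L2 miss wb->B6  d=-]
7: R B2 -> L2 hit  d=-]
8: R B6 -> L2 miss  d=-]
9: W B0 -> L0 miss  d=D]

DIRTY = [0]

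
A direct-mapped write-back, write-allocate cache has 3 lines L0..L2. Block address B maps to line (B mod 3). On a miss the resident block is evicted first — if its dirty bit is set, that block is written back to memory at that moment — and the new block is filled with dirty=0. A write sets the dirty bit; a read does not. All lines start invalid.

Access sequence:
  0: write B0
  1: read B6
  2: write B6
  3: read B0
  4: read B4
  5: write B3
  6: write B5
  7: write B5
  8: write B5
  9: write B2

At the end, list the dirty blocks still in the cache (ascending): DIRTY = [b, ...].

0: W B0 → L0 miss [D]
1: R B6 → L0 miss wb→B0 [-]
2: W B6 → L0 hit [D]
3: R B0 → L0 miss wb→B6 [-]
4: R B4 → L1 miss [-]
5: W B3 → L0 miss [D]
6: W B5 → L2 miss [D]
7: W B5 → L2 hit [D]
8: W B5 → L2 hit [D]
9: W B2 → L2 miss wb→B5 [D]

DIRTY = [2, 3]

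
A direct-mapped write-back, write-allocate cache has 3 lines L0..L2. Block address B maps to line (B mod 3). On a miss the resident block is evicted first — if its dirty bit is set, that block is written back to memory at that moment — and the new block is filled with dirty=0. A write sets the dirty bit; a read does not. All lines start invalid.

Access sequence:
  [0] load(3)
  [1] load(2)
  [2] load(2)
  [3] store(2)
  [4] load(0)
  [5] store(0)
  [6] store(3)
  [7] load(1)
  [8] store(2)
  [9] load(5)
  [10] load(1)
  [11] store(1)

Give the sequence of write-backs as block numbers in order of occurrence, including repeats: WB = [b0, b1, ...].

0: R B3 → L0 miss [-]
1: R B2 → L2 miss [-]
2: R B2 → L2 hit [-]
3: W B2 → L2 hit [D]
4: R B0 → L0 miss [-]
5: W B0 → L0 hit [D]
6: W B3 → L0 miss wb→B0 [D]
7: R B1 → L1 miss [-]
8: W B2 → L2 hit [D]
9: R B5 → L2 miss wb→B2 [-]
10: R B1 → L1 hit [-]
11: W B1 → L1 hit [D]

WB = [0, 2]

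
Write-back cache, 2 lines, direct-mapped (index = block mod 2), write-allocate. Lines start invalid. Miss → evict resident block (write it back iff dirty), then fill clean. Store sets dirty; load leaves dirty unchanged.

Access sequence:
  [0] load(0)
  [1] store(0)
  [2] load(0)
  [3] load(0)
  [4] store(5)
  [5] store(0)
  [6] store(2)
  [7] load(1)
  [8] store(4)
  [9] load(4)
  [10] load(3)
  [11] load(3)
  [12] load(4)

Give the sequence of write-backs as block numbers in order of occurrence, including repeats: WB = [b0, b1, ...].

WB = [0, 5, 2]

0: R B0 → L0 miss [-]
1: W B0 → L0 hit [D]
2: R B0 → L0 hit [D]
3: R B0 → L0 hit [D]
4: W B5 → L1 miss [D]
5: W B0 → L0 hit [D]
6: W B2 → L0 miss wb→B0 [D]
7: R B1 → L1 miss wb→B5 [-]
8: W B4 → L0 miss wb→B2 [D]
9: R B4 → L0 hit [D]
10: R B3 → L1 miss [-]
11: R B3 → L1 hit [-]
12: R B4 → L0 hit [D]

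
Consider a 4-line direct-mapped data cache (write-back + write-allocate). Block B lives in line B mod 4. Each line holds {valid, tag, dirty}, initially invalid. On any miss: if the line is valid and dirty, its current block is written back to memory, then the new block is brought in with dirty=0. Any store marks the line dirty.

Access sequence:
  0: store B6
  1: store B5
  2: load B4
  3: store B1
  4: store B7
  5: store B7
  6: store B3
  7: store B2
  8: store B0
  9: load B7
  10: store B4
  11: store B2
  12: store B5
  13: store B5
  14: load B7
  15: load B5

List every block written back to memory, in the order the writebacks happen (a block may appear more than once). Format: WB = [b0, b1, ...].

WB = [5, 7, 6, 3, 0, 1]

0: W B6 -> L2 miss  d=D]
1: W B5 -> L1 miss  d=D]
2: R B4 -> L0 miss  d=-]
3: W B1 -> L1 miss wb->B5  d=D]
4: W B7 -> L3 miss  d=D]
5: W B7 -> L3 hit  d=D]
6: W B3 -> L3 miss wb->B7  d=D]
7: W B2 -> L2 miss wb->B6  d=D]
8: W B0 -> L0 miss  d=D]
9: R B7 -> L3 miss wb->B3  d=-]
10: W B4 -> L0 miss wb->B0  d=D]
11: W B2 -> L2 hit  d=D]
12: W B5 -> L1 miss wb->B1  d=D]
13: W B5 -> L1 hit  d=D]
14: R B7 -> L3 hit  d=-]
15: R B5 -> L1 hit  d=D]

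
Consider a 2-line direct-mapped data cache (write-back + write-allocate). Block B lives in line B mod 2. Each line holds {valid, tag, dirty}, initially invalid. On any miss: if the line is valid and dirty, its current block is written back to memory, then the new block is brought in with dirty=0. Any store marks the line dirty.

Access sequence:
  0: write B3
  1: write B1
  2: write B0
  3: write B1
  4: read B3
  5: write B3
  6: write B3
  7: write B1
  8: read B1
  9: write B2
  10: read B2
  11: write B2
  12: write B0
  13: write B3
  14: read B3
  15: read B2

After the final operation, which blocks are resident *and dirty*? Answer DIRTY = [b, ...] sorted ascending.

DIRTY = [3]

0: W B3 -> L1 miss  d=D]
1: W B1 -> L1 miss wb->B3  d=D]
2: W B0 -> L0 miss  d=D]
3: W B1 -> L1 hit  d=D]
4: R B3 -> L1 miss wb->B1  d=-]
5: W B3 -> L1 hit  d=D]
6: W B3 -> L1 hit  d=D]
7: W B1 -> L1 miss wb->B3  d=D]
8: R B1 -> L1 hit  d=D]
9: W B2 -> L0 miss wb->B0  d=D]
10: R B2 -> L0 hit  d=D]
11: W B2 -> L0 hit  d=D]
12: W B0 -> L0 miss wb->B2  d=D]
13: W B3 -> L1 miss wb->B1  d=D]
14: R B3 -> L1 hit  d=D]
15: R B2 -> L0 miss wb->B0  d=-]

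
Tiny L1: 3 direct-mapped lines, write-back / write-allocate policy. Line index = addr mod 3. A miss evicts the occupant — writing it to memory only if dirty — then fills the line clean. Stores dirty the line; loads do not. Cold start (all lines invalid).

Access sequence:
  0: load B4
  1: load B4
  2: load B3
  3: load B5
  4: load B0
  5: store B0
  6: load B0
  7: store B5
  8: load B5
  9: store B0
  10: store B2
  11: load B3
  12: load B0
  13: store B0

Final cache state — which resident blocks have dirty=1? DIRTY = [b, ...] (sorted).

0: R B4 → L1 miss [-]
1: R B4 → L1 hit [-]
2: R B3 → L0 miss [-]
3: R B5 → L2 miss [-]
4: R B0 → L0 miss [-]
5: W B0 → L0 hit [D]
6: R B0 → L0 hit [D]
7: W B5 → L2 hit [D]
8: R B5 → L2 hit [D]
9: W B0 → L0 hit [D]
10: W B2 → L2 miss wb→B5 [D]
11: R B3 → L0 miss wb→B0 [-]
12: R B0 → L0 miss [-]
13: W B0 → L0 hit [D]

DIRTY = [0, 2]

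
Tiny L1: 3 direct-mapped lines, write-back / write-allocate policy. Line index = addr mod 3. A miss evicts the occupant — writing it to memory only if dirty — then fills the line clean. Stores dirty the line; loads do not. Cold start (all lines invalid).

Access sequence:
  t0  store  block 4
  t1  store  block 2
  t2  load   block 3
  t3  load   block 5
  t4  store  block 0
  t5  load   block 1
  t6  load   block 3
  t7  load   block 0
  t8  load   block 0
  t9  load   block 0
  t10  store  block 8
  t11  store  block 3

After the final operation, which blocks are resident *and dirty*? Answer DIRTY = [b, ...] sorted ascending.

DIRTY = [3, 8]

0: W B4 → L1 miss [D]
1: W B2 → L2 miss [D]
2: R B3 → L0 miss [-]
3: R B5 → L2 miss wb→B2 [-]
4: W B0 → L0 miss [D]
5: R B1 → L1 miss wb→B4 [-]
6: R B3 → L0 miss wb→B0 [-]
7: R B0 → L0 miss [-]
8: R B0 → L0 hit [-]
9: R B0 → L0 hit [-]
10: W B8 → L2 miss [D]
11: W B3 → L0 miss [D]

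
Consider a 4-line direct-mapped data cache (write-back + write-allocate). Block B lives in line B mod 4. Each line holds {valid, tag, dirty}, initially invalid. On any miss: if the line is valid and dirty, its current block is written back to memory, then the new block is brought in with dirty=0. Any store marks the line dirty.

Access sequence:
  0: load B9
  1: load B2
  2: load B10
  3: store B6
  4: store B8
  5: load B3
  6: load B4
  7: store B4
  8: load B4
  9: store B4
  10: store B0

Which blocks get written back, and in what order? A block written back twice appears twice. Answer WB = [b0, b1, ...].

WB = [8, 4]

0: R B9 -> L1 miss  d=-]
1: R B2 -> L2 miss  d=-]
2: R B10 -> L2 miss  d=-]
3: W B6 -> L2 miss  d=D]
4: W B8 -> L0 miss  d=D]
5: R B3 -> L3 miss  d=-]
6: R B4 -> L0 miss wb->B8  d=-]
7: W B4 -> L0 hit  d=D]
8: R B4 -> L0 hit  d=D]
9: W B4 -> L0 hit  d=D]
10: W B0 -> L0 miss wb->B4  d=D]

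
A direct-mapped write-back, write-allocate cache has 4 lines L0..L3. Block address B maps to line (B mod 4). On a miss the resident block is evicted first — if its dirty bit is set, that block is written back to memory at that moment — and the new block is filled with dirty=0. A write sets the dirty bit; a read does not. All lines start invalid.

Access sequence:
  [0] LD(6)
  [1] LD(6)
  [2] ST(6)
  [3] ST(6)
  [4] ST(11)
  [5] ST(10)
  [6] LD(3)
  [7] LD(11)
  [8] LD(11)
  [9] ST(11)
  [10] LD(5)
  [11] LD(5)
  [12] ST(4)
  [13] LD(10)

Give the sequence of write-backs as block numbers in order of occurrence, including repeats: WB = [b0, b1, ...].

0: R B6 -> L2 miss  d=-]
1: R B6 -> L2 hit  d=-]
2: W B6 -> L2 hit  d=D]
3: W B6 -> L2 hit  d=D]
4: W B11 -> L3 miss  d=D]
5: W B10 -> L2 miss wb->B6  d=D]
6: R B3 -> L3 miss wb->B11  d=-]
7: R B11 -> L3 miss  d=-]
8: R B11 -> L3 hit  d=-]
9: W B11 -> L3 hit  d=D]
10: R B5 -> L1 miss  d=-]
11: R B5 -> L1 hit  d=-]
12: W B4 -> L0 miss  d=D]
13: R B10 -> L2 hit  d=D]

WB = [6, 11]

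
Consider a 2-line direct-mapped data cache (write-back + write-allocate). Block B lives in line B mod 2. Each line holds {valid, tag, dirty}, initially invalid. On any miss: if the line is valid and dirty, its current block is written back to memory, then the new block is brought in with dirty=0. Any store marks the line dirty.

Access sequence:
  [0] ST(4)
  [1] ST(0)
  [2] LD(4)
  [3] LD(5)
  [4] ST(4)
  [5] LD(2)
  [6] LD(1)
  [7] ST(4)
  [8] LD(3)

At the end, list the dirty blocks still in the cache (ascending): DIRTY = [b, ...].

0: W B4 → L0 miss [D]
1: W B0 → L0 miss wb→B4 [D]
2: R B4 → L0 miss wb→B0 [-]
3: R B5 → L1 miss [-]
4: W B4 → L0 hit [D]
5: R B2 → L0 miss wb→B4 [-]
6: R B1 → L1 miss [-]
7: W B4 → L0 miss [D]
8: R B3 → L1 miss [-]

DIRTY = [4]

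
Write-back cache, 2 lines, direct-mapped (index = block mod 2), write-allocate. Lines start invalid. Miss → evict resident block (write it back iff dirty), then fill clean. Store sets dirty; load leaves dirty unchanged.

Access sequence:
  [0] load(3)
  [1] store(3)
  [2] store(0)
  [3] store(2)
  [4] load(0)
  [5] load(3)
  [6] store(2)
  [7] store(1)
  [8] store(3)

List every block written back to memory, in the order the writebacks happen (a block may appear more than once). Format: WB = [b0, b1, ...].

0: R B3 -> L1 miss  d=-]
1: W B3 -> L1 hit  d=D]
2: W B0 -> L0 miss  d=D]
3: W B2 -> L0 miss wb->B0  d=D]
4: R B0 -> L0 miss wb->B2  d=-]
5: R B3 -> L1 hit  d=D]
6: W B2 -> L0 miss  d=D]
7: W B1 -> L1 miss wb->B3  d=D]
8: W B3 -> L1 miss wb->B1  d=D]

WB = [0, 2, 3, 1]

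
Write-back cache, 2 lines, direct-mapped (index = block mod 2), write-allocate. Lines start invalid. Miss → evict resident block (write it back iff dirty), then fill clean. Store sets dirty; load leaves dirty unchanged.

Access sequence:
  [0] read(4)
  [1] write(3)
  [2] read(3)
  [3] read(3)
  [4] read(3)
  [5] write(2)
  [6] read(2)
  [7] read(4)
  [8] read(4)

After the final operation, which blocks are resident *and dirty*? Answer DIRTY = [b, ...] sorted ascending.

  0 | R B4 → L0 miss [-]
  1 | W B3 → L1 miss [D]
  2 | R B3 → L1 hit [D]
  3 | R B3 → L1 hit [D]
  4 | R B3 → L1 hit [D]
  5 | W B2 → L0 miss [D]
  6 | R B2 → L0 hit [D]
  7 | R B4 → L0 miss wb→B2 [-]
  8 | R B4 → L0 hit [-]

DIRTY = [3]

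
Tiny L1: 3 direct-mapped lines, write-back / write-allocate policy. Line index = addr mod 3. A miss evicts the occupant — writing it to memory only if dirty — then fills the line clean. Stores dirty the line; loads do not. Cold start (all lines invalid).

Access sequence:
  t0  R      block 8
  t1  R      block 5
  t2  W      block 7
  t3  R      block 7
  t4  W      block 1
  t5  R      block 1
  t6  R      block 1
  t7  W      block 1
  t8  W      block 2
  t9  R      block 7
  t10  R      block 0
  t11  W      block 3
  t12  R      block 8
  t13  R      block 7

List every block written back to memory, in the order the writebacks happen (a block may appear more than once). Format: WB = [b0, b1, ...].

WB = [7, 1, 2]

  0 | R B8 → L2 miss [-]
  1 | R B5 → L2 miss [-]
  2 | W B7 → L1 miss [D]
  3 | R B7 → L1 hit [D]
  4 | W B1 → L1 miss wb→B7 [D]
  5 | R B1 → L1 hit [D]
  6 | R B1 → L1 hit [D]
  7 | W B1 → L1 hit [D]
  8 | W B2 → L2 miss [D]
  9 | R B7 → L1 miss wb→B1 [-]
  10 | R B0 → L0 miss [-]
  11 | W B3 → L0 miss [D]
  12 | R B8 → L2 miss wb→B2 [-]
  13 | R B7 → L1 hit [-]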